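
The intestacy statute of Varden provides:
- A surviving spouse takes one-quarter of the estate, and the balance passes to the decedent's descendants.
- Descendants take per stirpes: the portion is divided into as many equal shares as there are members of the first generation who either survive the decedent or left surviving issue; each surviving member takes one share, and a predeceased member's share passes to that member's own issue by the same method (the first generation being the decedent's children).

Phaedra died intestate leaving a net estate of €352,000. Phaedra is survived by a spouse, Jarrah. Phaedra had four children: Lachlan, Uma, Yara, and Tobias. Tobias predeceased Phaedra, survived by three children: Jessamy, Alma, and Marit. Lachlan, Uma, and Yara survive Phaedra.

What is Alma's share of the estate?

Alma receives €22,000.

Jarrah takes one-quarter of €352,000 = €88,000. The remaining €264,000 passes to the descendants.
The descendants' portion (€264,000) is divided into 4 shares of €66,000: Lachlan, Uma, and Yara each take €66,000; Tobias's €66,000 share passes to Tobias's issue.
Tobias's share (€66,000) is divided into 3 shares of €22,000: Jessamy, Alma, and Marit each take €22,000.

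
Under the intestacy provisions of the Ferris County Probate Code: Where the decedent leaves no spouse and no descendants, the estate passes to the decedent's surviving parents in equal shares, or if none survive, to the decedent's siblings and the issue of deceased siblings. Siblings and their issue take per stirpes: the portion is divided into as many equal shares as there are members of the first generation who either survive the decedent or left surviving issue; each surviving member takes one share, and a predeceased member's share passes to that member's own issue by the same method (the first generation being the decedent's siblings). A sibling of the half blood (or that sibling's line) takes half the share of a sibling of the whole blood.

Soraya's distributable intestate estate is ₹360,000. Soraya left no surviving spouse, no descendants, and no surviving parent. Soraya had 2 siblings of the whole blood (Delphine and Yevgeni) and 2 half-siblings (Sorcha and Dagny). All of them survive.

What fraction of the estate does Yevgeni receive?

Yevgeni receives 1/3 of the estate.

The entire ₹360,000 passes to the siblings and their issue.
Counting each half-blood sibling's line as half a unit, there are 3 units in ₹360,000, so one unit is ₹120,000. Whole-blood lines (Delphine and Yevgeni) take ₹120,000 each; half-blood lines (Sorcha and Dagny) take ₹60,000 each.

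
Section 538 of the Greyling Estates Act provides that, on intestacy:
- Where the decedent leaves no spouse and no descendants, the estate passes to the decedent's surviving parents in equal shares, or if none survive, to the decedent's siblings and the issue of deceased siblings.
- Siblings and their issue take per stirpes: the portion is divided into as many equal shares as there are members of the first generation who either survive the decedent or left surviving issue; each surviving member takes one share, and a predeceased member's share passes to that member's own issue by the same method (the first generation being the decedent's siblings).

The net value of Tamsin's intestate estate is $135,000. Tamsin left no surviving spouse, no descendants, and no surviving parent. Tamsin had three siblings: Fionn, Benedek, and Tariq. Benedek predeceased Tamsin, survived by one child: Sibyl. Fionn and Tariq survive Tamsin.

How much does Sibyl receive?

Sibyl receives $45,000.

The entire $135,000 passes to the siblings and their issue.
That amount ($135,000) is divided into 3 shares of $45,000: Fionn and Tariq each take $45,000; Benedek's $45,000 share passes to Benedek's issue.
Benedek's share ($45,000) passes entirely to Sibyl.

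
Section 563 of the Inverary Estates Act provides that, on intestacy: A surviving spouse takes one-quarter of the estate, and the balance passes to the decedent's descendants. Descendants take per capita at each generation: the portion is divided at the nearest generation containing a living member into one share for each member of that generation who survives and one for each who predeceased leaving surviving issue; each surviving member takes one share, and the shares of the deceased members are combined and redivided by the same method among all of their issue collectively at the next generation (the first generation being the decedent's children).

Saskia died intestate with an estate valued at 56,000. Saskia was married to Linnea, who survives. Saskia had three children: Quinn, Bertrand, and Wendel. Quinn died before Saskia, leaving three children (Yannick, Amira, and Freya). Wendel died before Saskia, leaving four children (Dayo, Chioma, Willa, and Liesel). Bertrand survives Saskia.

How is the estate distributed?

Linnea: 14,000; Yannick: 4,000; Amira: 4,000; Freya: 4,000; Bertrand: 14,000; Dayo: 4,000; Chioma: 4,000; Willa: 4,000; Liesel: 4,000

Linnea takes one-quarter of 56,000 = 14,000. The remaining 42,000 passes to the descendants.
The descendants' portion (42,000) is divided at the children's generation into 3 shares of 14,000. Bertrand takes 14,000. The 2 shares of the deceased (Quinn and Wendel) are combined into a pool of 28,000.
That pool (28,000) is divided at the grandchildren's generation equally among Yannick, Amira, Freya, Dayo, Chioma, Willa, and Liesel: 4,000 each.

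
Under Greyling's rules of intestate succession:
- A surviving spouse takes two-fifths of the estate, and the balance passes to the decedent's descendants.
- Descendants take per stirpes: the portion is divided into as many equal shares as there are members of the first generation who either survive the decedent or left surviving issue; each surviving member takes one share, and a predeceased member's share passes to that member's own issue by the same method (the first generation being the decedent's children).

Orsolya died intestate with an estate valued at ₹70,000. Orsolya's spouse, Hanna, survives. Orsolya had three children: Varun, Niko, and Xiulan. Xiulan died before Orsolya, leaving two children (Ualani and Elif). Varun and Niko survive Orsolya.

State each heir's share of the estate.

Hanna takes two-fifths of ₹70,000 = ₹28,000. The remaining ₹42,000 passes to the descendants.
The descendants' portion (₹42,000) is divided into 3 shares of ₹14,000: Varun and Niko each take ₹14,000; Xiulan's ₹14,000 share passes to Xiulan's issue.
Xiulan's share (₹14,000) is divided into 2 shares of ₹7,000: Ualani and Elif each take ₹7,000.

Hanna: ₹28,000; Varun: ₹14,000; Niko: ₹14,000; Ualani: ₹7,000; Elif: ₹7,000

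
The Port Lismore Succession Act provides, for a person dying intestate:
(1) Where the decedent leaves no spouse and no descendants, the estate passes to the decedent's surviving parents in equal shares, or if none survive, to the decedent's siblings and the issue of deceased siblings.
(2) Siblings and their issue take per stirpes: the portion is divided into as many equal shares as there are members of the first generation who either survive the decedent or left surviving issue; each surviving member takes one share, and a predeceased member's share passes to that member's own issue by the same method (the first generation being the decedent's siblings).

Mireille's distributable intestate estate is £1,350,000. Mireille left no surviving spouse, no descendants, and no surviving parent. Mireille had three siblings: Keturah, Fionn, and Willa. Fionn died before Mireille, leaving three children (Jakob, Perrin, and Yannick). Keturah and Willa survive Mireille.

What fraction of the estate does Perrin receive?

The entire £1,350,000 passes to the siblings and their issue.
That amount (£1,350,000) is divided into 3 shares of £450,000: Keturah and Willa each take £450,000; Fionn's £450,000 share passes to Fionn's issue.
Fionn's share (£450,000) is divided into 3 shares of £150,000: Jakob, Perrin, and Yannick each take £150,000.

Perrin receives 1/9 of the estate.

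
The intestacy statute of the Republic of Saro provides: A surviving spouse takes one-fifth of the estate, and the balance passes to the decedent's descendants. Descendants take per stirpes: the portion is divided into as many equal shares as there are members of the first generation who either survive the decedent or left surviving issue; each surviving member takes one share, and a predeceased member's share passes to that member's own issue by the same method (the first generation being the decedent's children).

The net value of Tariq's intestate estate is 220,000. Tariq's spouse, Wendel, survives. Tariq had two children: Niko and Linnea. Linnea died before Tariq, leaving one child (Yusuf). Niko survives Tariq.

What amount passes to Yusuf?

Yusuf receives 88,000.

Wendel takes one-fifth of 220,000 = 44,000. The remaining 176,000 passes to the descendants.
The descendants' portion (176,000) is divided into 2 shares of 88,000: Niko takes 88,000; Linnea's 88,000 share passes to Linnea's issue.
Linnea's share (88,000) passes entirely to Yusuf.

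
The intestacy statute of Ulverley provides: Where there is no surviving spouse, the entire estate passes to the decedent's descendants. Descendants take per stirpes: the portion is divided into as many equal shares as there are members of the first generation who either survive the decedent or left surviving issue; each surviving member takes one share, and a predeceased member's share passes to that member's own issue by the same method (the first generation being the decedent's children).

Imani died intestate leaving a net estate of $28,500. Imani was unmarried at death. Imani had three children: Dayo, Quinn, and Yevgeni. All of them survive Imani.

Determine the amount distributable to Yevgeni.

The entire $28,500 passes to the descendants.
That amount ($28,500) is divided into 3 shares of $9,500: Dayo, Quinn, and Yevgeni each take $9,500.

Yevgeni receives $9,500.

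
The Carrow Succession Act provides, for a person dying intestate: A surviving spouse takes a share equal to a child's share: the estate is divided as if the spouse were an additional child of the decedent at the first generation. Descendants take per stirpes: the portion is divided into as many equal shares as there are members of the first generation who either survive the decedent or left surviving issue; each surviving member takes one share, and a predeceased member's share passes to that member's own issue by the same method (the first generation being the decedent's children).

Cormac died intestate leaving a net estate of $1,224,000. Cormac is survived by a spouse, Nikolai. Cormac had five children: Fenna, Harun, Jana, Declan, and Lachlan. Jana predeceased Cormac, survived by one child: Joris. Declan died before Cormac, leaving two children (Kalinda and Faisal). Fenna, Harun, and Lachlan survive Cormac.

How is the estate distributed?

The spouse counts as an additional share at the children's level, so there are 6 primary shares of $204,000. Nikolai takes one such share ($204,000).
The children's combined portion ($1,020,000) is divided into 5 shares of $204,000: Fenna, Harun, and Lachlan each take $204,000; Jana's $204,000 share passes to Jana's issue; Declan's $204,000 share passes to Declan's issue.
Jana's share ($204,000) passes entirely to Joris.
Declan's share ($204,000) is divided into 2 shares of $102,000: Kalinda and Faisal each take $102,000.

Nikolai: $204,000; Fenna: $204,000; Harun: $204,000; Joris: $204,000; Kalinda: $102,000; Faisal: $102,000; Lachlan: $204,000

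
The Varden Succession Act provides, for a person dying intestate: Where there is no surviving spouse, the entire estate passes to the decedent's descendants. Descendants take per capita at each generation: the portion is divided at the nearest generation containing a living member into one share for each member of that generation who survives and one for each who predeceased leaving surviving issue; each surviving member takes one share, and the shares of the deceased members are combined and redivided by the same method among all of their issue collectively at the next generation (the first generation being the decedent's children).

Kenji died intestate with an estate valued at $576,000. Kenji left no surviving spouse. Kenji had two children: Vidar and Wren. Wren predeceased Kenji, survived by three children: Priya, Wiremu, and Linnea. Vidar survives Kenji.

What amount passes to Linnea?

The entire $576,000 passes to the descendants.
That amount ($576,000) is divided at the children's generation into 2 shares of $288,000. Vidar takes $288,000. The remaining share for the deceased Wren ($288,000) is carried to the next generation.
That pool ($288,000) is divided at the grandchildren's generation equally among Priya, Wiremu, and Linnea: $96,000 each.

Linnea receives $96,000.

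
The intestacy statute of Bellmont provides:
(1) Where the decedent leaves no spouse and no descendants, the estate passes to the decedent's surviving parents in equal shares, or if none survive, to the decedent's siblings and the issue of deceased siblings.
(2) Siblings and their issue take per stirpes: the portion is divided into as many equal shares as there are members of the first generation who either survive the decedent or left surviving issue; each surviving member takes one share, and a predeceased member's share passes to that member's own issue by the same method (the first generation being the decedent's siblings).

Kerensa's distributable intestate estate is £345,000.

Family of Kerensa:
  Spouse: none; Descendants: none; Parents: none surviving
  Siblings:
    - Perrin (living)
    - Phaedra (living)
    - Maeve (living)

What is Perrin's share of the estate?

The entire £345,000 passes to the siblings and their issue.
That amount (£345,000) is divided into 3 shares of £115,000: Perrin, Phaedra, and Maeve each take £115,000.

Perrin receives £115,000.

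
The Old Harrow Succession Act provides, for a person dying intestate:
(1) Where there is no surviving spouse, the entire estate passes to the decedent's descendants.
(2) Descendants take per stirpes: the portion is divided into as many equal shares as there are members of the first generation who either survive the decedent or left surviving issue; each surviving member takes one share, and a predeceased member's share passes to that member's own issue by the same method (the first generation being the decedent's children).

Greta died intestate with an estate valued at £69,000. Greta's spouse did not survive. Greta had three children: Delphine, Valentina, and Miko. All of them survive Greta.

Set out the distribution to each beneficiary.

Delphine: £23,000; Valentina: £23,000; Miko: £23,000

The entire £69,000 passes to the descendants.
That amount (£69,000) is divided into 3 shares of £23,000: Delphine, Valentina, and Miko each take £23,000.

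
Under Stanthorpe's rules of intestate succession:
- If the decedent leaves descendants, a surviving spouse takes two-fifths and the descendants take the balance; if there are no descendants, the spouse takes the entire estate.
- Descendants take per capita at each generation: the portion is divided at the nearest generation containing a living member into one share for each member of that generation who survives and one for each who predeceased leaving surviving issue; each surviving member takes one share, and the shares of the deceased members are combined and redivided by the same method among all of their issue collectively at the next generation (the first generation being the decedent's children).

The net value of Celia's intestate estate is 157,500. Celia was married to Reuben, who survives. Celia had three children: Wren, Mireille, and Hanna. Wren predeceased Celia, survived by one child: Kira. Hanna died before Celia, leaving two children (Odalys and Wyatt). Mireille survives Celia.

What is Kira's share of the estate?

Kira receives 21,000.

Reuben takes two-fifths of 157,500 = 63,000. The remaining 94,500 passes to the descendants.
The descendants' portion (94,500) is divided at the children's generation into 3 shares of 31,500. Mireille takes 31,500. The 2 shares of the deceased (Wren and Hanna) are combined into a pool of 63,000.
That pool (63,000) is divided at the grandchildren's generation equally among Kira, Odalys, and Wyatt: 21,000 each.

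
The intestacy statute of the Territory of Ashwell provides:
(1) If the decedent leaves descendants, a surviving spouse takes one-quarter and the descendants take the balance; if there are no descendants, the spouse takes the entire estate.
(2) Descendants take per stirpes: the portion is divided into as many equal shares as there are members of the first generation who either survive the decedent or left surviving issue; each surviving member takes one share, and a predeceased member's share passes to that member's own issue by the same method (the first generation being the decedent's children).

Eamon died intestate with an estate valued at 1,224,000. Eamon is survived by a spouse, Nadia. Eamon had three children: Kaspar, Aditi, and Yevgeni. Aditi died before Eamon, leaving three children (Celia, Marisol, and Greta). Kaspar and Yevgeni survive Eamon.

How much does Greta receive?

Nadia takes one-quarter of 1,224,000 = 306,000. The remaining 918,000 passes to the descendants.
The descendants' portion (918,000) is divided into 3 shares of 306,000: Kaspar and Yevgeni each take 306,000; Aditi's 306,000 share passes to Aditi's issue.
Aditi's share (306,000) is divided into 3 shares of 102,000: Celia, Marisol, and Greta each take 102,000.

Greta receives 102,000.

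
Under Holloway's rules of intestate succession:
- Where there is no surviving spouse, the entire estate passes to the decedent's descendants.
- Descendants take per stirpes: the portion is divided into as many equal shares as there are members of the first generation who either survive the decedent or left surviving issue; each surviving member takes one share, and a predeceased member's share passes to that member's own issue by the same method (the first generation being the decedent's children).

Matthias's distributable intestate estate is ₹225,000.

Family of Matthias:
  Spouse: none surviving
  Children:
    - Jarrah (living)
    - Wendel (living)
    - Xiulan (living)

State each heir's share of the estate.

Jarrah: ₹75,000; Wendel: ₹75,000; Xiulan: ₹75,000

The entire ₹225,000 passes to the descendants.
That amount (₹225,000) is divided into 3 shares of ₹75,000: Jarrah, Wendel, and Xiulan each take ₹75,000.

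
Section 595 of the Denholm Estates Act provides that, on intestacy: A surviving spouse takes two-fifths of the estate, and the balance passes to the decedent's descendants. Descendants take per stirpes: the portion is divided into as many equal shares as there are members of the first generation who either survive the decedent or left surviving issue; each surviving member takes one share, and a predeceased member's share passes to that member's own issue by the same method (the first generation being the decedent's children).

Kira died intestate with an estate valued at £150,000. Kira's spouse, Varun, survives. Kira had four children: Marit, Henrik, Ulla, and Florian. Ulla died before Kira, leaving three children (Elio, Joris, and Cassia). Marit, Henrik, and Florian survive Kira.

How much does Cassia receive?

Cassia receives £7,500.

Varun takes two-fifths of £150,000 = £60,000. The remaining £90,000 passes to the descendants.
The descendants' portion (£90,000) is divided into 4 shares of £22,500: Marit, Henrik, and Florian each take £22,500; Ulla's £22,500 share passes to Ulla's issue.
Ulla's share (£22,500) is divided into 3 shares of £7,500: Elio, Joris, and Cassia each take £7,500.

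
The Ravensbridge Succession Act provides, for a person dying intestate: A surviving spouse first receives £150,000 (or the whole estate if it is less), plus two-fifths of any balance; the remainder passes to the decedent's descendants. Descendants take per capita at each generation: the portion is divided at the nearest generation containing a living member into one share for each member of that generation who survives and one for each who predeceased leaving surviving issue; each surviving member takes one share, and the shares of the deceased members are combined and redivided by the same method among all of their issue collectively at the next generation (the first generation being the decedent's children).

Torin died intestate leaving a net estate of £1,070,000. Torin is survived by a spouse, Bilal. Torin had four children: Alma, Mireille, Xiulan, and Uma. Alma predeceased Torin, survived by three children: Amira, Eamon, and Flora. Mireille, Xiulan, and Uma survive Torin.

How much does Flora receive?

Bilal first takes £150,000, leaving a balance of £920,000. Bilal then takes two-fifths of the balance (£368,000), for a total of £518,000. The remaining £552,000 passes to the descendants.
The descendants' portion (£552,000) is divided at the children's generation into 4 shares of £138,000. Mireille, Xiulan, and Uma each take £138,000. The remaining share for the deceased Alma (£138,000) is carried to the next generation.
That pool (£138,000) is divided at the grandchildren's generation equally among Amira, Eamon, and Flora: £46,000 each.

Flora receives £46,000.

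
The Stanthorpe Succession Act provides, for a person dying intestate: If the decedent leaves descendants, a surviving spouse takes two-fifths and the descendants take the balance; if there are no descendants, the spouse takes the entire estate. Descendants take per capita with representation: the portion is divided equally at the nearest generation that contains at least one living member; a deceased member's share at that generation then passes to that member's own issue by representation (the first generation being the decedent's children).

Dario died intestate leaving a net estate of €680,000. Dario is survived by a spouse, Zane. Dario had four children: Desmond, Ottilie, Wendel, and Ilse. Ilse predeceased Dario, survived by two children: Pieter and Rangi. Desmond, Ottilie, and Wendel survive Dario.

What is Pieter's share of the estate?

Pieter receives €51,000.

Zane takes two-fifths of €680,000 = €272,000. The remaining €408,000 passes to the descendants.
The descendants' portion (€408,000) is divided into 4 shares of €102,000: Desmond, Ottilie, and Wendel each take €102,000; Ilse's €102,000 share passes to Ilse's issue.
Ilse's share (€102,000) is divided into 2 shares of €51,000: Pieter and Rangi each take €51,000.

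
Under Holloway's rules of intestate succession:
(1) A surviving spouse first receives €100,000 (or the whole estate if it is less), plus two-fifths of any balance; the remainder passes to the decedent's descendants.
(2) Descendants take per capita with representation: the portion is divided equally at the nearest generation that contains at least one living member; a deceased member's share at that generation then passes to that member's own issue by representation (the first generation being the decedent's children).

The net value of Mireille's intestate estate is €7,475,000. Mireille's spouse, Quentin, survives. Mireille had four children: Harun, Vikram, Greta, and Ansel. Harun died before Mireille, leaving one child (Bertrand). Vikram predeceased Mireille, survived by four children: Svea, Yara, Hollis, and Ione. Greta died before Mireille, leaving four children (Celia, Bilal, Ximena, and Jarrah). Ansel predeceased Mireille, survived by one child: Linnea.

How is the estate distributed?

Quentin first takes €100,000, leaving a balance of €7,375,000. Quentin then takes two-fifths of the balance (€2,950,000), for a total of €3,050,000. The remaining €4,425,000 passes to the descendants.
No child survives, so the initial division is made at the grandchildren's generation.
The descendants' portion (€4,425,000) is divided into 10 shares of €442,500: Bertrand, Svea, Yara, Hollis, Ione, Celia, Bilal, Ximena, Jarrah, and Linnea each take €442,500.

Quentin: €3,050,000; Bertrand: €442,500; Svea: €442,500; Yara: €442,500; Hollis: €442,500; Ione: €442,500; Celia: €442,500; Bilal: €442,500; Ximena: €442,500; Jarrah: €442,500; Linnea: €442,500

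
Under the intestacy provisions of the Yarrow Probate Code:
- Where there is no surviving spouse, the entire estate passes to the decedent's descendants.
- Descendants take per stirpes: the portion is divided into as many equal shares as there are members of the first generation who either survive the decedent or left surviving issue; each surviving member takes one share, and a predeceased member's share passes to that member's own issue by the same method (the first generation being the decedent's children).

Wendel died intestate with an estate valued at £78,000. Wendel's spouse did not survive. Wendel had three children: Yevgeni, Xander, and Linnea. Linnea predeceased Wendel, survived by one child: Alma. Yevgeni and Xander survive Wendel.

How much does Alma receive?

Alma receives £26,000.

The entire £78,000 passes to the descendants.
That amount (£78,000) is divided into 3 shares of £26,000: Yevgeni and Xander each take £26,000; Linnea's £26,000 share passes to Linnea's issue.
Linnea's share (£26,000) passes entirely to Alma.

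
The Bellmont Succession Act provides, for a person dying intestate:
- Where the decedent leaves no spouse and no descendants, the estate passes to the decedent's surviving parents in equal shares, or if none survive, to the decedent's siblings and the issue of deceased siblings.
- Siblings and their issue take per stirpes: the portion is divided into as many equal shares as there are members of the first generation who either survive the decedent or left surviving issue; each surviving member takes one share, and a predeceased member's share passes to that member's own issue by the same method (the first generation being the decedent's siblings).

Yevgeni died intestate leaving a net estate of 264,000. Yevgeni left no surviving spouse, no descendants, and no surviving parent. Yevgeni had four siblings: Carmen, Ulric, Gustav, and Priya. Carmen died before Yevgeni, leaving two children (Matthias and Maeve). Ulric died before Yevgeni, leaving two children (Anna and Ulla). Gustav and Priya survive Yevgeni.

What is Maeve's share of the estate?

The entire 264,000 passes to the siblings and their issue.
That amount (264,000) is divided into 4 shares of 66,000: Gustav and Priya each take 66,000; Carmen's 66,000 share passes to Carmen's issue; Ulric's 66,000 share passes to Ulric's issue.
Carmen's share (66,000) is divided into 2 shares of 33,000: Matthias and Maeve each take 33,000.
Ulric's share (66,000) is divided into 2 shares of 33,000: Anna and Ulla each take 33,000.

Maeve receives 33,000.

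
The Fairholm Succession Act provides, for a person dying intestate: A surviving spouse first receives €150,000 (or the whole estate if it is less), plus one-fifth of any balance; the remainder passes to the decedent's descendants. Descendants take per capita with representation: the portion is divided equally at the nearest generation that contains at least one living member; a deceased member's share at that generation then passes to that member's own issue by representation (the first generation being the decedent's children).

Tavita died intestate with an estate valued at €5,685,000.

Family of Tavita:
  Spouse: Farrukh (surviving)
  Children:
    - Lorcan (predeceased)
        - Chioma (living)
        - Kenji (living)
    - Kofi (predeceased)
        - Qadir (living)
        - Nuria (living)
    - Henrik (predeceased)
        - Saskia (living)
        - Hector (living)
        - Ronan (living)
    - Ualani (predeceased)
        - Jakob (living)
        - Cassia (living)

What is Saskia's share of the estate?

Saskia receives €492,000.

Farrukh first takes €150,000, leaving a balance of €5,535,000. Farrukh then takes one-fifth of the balance (€1,107,000), for a total of €1,257,000. The remaining €4,428,000 passes to the descendants.
No child survives, so the initial division is made at the grandchildren's generation.
The descendants' portion (€4,428,000) is divided into 9 shares of €492,000: Chioma, Kenji, Qadir, Nuria, Saskia, Hector, Ronan, Jakob, and Cassia each take €492,000.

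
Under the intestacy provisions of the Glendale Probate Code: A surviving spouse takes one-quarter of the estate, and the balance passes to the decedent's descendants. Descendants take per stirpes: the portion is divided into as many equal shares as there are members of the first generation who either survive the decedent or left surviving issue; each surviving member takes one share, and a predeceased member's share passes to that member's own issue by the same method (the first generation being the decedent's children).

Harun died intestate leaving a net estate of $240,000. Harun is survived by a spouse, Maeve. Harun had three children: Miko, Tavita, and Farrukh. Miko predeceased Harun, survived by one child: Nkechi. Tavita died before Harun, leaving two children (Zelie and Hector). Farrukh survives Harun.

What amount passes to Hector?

Hector receives $30,000.

Maeve takes one-quarter of $240,000 = $60,000. The remaining $180,000 passes to the descendants.
The descendants' portion ($180,000) is divided into 3 shares of $60,000: Farrukh takes $60,000; Miko's $60,000 share passes to Miko's issue; Tavita's $60,000 share passes to Tavita's issue.
Miko's share ($60,000) passes entirely to Nkechi.
Tavita's share ($60,000) is divided into 2 shares of $30,000: Zelie and Hector each take $30,000.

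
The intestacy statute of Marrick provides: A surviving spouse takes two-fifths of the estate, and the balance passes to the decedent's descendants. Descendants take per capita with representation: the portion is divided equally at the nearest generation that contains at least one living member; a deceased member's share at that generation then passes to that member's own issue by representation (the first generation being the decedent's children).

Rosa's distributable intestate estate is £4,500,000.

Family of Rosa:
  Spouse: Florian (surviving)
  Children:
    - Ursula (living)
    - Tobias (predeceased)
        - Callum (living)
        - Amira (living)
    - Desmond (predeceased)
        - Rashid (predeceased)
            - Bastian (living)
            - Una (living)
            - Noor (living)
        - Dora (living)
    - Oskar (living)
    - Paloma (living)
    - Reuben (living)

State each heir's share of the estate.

Florian: £1,800,000; Ursula: £450,000; Callum: £225,000; Amira: £225,000; Bastian: £75,000; Una: £75,000; Noor: £75,000; Dora: £225,000; Oskar: £450,000; Paloma: £450,000; Reuben: £450,000

Florian takes two-fifths of £4,500,000 = £1,800,000. The remaining £2,700,000 passes to the descendants.
The descendants' portion (£2,700,000) is divided into 6 shares of £450,000: Ursula, Oskar, Paloma, and Reuben each take £450,000; Tobias's £450,000 share passes to Tobias's issue; Desmond's £450,000 share passes to Desmond's issue.
Tobias's share (£450,000) is divided into 2 shares of £225,000: Callum and Amira each take £225,000.
Desmond's share (£450,000) is divided into 2 shares of £225,000: Dora takes £225,000; Rashid's £225,000 share passes to Rashid's issue.
Rashid's share (£225,000) is divided into 3 shares of £75,000: Bastian, Una, and Noor each take £75,000.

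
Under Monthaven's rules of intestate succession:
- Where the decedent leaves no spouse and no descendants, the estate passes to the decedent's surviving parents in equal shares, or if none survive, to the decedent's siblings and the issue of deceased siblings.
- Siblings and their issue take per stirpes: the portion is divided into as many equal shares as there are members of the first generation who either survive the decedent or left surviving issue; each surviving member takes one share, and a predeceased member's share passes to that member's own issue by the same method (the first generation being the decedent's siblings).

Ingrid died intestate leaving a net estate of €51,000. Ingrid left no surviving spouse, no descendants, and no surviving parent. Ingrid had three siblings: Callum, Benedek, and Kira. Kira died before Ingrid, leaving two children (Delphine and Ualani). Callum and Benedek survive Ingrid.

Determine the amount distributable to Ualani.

The entire €51,000 passes to the siblings and their issue.
That amount (€51,000) is divided into 3 shares of €17,000: Callum and Benedek each take €17,000; Kira's €17,000 share passes to Kira's issue.
Kira's share (€17,000) is divided into 2 shares of €8,500: Delphine and Ualani each take €8,500.

Ualani receives €8,500.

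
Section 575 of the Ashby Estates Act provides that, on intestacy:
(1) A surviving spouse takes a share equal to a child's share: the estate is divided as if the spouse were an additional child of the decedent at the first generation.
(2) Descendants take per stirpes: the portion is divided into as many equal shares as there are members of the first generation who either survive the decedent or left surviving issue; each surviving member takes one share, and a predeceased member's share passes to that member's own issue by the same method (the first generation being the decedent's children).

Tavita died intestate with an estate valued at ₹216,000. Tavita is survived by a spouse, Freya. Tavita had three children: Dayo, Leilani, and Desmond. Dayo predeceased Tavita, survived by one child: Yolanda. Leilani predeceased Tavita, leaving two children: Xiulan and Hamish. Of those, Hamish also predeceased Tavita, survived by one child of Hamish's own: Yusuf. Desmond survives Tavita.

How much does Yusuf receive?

Yusuf receives ₹27,000.

The spouse counts as an additional share at the children's level, so there are 4 primary shares of ₹54,000. Freya takes one such share (₹54,000).
The children's combined portion (₹162,000) is divided into 3 shares of ₹54,000: Desmond takes ₹54,000; Dayo's ₹54,000 share passes to Dayo's issue; Leilani's ₹54,000 share passes to Leilani's issue.
Dayo's share (₹54,000) passes entirely to Yolanda.
Leilani's share (₹54,000) is divided into 2 shares of ₹27,000: Xiulan takes ₹27,000; Hamish's ₹27,000 share passes to Hamish's issue.
Hamish's share (₹27,000) passes entirely to Yusuf.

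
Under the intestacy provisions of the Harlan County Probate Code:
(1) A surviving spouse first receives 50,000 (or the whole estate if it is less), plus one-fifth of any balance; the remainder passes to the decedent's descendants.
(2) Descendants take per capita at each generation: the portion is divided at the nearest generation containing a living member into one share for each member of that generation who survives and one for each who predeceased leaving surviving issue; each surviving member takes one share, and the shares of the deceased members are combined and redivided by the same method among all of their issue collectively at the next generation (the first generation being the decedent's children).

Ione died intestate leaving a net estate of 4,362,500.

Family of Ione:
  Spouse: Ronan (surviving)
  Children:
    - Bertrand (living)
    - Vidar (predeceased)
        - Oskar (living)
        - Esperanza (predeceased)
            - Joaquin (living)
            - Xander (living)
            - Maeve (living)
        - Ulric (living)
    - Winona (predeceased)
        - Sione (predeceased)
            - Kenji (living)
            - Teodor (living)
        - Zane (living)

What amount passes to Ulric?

Ulric receives 460,000.

Ronan first takes 50,000, leaving a balance of 4,312,500. Ronan then takes one-fifth of the balance (862,500), for a total of 912,500. The remaining 3,450,000 passes to the descendants.
The descendants' portion (3,450,000) is divided at the children's generation into 3 shares of 1,150,000. Bertrand takes 1,150,000. The 2 shares of the deceased (Vidar and Winona) are combined into a pool of 2,300,000.
That pool (2,300,000) is divided at the grandchildren's generation into 5 shares of 460,000. Oskar, Ulric, and Zane each take 460,000. The 2 shares of the deceased (Esperanza and Sione) are combined into a pool of 920,000.
That pool (920,000) is divided at the great-grandchildren's generation equally among Joaquin, Xander, Maeve, Kenji, and Teodor: 184,000 each.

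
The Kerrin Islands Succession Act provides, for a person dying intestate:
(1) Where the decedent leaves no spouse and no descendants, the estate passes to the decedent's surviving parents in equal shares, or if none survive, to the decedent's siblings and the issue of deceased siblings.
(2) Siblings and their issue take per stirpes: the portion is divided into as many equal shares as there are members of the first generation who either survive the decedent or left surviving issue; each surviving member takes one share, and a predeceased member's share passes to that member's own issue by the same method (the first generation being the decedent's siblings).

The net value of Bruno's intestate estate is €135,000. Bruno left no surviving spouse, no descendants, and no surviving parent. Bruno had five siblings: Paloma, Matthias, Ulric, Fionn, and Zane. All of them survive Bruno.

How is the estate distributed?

The entire €135,000 passes to the siblings and their issue.
That amount (€135,000) is divided into 5 shares of €27,000: Paloma, Matthias, Ulric, Fionn, and Zane each take €27,000.

Paloma: €27,000; Matthias: €27,000; Ulric: €27,000; Fionn: €27,000; Zane: €27,000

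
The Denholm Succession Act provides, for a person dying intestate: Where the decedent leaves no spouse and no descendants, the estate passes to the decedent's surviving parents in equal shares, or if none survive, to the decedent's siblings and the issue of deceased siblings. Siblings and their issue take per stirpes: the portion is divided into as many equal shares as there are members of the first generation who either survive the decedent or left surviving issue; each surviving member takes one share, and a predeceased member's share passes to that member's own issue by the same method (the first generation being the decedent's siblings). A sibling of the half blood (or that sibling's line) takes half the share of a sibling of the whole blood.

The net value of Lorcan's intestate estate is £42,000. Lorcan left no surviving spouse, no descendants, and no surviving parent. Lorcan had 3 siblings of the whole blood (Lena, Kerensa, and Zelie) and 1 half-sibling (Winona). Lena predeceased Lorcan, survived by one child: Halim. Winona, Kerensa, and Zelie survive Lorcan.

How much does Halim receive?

Halim receives £12,000.

The entire £42,000 passes to the siblings and their issue.
Counting each half-blood sibling's line as half a unit, there are 7/2 units in £42,000, so one unit is £12,000. Whole-blood lines (Lena, Kerensa, and Zelie) take £12,000 each; half-blood lines (Winona) take £6,000 each.
Lena's share (£12,000) passes entirely to Halim.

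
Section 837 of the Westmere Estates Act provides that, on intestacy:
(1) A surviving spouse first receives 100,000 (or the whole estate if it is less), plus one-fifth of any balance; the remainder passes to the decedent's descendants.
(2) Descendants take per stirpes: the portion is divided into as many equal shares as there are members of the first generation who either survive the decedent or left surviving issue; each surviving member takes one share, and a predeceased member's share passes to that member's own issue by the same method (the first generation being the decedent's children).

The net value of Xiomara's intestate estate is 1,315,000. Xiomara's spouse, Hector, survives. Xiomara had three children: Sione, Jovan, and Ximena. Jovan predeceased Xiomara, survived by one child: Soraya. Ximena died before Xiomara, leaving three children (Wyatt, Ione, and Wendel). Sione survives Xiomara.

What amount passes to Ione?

Ione receives 108,000.

Hector first takes 100,000, leaving a balance of 1,215,000. Hector then takes one-fifth of the balance (243,000), for a total of 343,000. The remaining 972,000 passes to the descendants.
The descendants' portion (972,000) is divided into 3 shares of 324,000: Sione takes 324,000; Jovan's 324,000 share passes to Jovan's issue; Ximena's 324,000 share passes to Ximena's issue.
Jovan's share (324,000) passes entirely to Soraya.
Ximena's share (324,000) is divided into 3 shares of 108,000: Wyatt, Ione, and Wendel each take 108,000.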